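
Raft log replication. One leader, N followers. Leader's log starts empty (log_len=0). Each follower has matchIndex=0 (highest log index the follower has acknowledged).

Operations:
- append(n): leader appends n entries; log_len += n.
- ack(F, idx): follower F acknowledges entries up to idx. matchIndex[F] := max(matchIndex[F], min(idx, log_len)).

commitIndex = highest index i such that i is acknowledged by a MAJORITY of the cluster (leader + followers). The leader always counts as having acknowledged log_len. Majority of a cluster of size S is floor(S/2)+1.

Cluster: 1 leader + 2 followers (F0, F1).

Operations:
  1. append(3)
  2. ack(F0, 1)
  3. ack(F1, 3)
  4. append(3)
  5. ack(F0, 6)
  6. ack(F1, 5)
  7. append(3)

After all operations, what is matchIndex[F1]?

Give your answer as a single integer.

Answer: 5

Derivation:
Op 1: append 3 -> log_len=3
Op 2: F0 acks idx 1 -> match: F0=1 F1=0; commitIndex=1
Op 3: F1 acks idx 3 -> match: F0=1 F1=3; commitIndex=3
Op 4: append 3 -> log_len=6
Op 5: F0 acks idx 6 -> match: F0=6 F1=3; commitIndex=6
Op 6: F1 acks idx 5 -> match: F0=6 F1=5; commitIndex=6
Op 7: append 3 -> log_len=9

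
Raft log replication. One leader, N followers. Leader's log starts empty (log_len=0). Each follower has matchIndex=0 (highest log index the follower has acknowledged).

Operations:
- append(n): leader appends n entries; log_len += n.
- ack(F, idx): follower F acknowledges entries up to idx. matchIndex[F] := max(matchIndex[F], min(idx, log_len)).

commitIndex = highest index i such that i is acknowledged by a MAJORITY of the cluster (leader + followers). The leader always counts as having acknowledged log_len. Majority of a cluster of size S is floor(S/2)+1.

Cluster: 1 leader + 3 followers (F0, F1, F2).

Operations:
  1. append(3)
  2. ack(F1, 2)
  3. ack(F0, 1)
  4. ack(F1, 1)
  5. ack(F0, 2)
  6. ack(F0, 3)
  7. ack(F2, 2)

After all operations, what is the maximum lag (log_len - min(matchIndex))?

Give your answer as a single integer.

Op 1: append 3 -> log_len=3
Op 2: F1 acks idx 2 -> match: F0=0 F1=2 F2=0; commitIndex=0
Op 3: F0 acks idx 1 -> match: F0=1 F1=2 F2=0; commitIndex=1
Op 4: F1 acks idx 1 -> match: F0=1 F1=2 F2=0; commitIndex=1
Op 5: F0 acks idx 2 -> match: F0=2 F1=2 F2=0; commitIndex=2
Op 6: F0 acks idx 3 -> match: F0=3 F1=2 F2=0; commitIndex=2
Op 7: F2 acks idx 2 -> match: F0=3 F1=2 F2=2; commitIndex=2

Answer: 1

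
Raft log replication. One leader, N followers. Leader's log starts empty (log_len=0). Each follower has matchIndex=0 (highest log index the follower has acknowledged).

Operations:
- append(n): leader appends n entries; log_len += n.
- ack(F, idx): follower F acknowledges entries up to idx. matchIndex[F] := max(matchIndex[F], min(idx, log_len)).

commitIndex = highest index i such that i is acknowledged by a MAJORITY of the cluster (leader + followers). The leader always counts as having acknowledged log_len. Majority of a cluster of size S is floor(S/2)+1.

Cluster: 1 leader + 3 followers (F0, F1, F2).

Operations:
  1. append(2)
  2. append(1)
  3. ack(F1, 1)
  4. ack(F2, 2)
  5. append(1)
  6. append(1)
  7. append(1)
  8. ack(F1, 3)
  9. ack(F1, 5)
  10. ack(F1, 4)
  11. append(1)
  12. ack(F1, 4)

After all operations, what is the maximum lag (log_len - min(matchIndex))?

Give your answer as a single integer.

Answer: 7

Derivation:
Op 1: append 2 -> log_len=2
Op 2: append 1 -> log_len=3
Op 3: F1 acks idx 1 -> match: F0=0 F1=1 F2=0; commitIndex=0
Op 4: F2 acks idx 2 -> match: F0=0 F1=1 F2=2; commitIndex=1
Op 5: append 1 -> log_len=4
Op 6: append 1 -> log_len=5
Op 7: append 1 -> log_len=6
Op 8: F1 acks idx 3 -> match: F0=0 F1=3 F2=2; commitIndex=2
Op 9: F1 acks idx 5 -> match: F0=0 F1=5 F2=2; commitIndex=2
Op 10: F1 acks idx 4 -> match: F0=0 F1=5 F2=2; commitIndex=2
Op 11: append 1 -> log_len=7
Op 12: F1 acks idx 4 -> match: F0=0 F1=5 F2=2; commitIndex=2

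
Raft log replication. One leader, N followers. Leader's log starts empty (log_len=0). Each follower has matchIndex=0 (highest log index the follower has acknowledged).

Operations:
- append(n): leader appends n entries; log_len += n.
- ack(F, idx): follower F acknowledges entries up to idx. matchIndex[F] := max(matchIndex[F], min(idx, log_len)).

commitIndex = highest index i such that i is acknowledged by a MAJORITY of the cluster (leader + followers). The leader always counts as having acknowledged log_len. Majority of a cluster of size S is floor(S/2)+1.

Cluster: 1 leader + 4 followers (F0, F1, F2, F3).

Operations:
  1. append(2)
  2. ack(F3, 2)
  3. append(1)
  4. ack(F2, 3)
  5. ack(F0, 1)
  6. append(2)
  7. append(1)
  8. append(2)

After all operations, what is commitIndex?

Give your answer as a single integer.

Op 1: append 2 -> log_len=2
Op 2: F3 acks idx 2 -> match: F0=0 F1=0 F2=0 F3=2; commitIndex=0
Op 3: append 1 -> log_len=3
Op 4: F2 acks idx 3 -> match: F0=0 F1=0 F2=3 F3=2; commitIndex=2
Op 5: F0 acks idx 1 -> match: F0=1 F1=0 F2=3 F3=2; commitIndex=2
Op 6: append 2 -> log_len=5
Op 7: append 1 -> log_len=6
Op 8: append 2 -> log_len=8

Answer: 2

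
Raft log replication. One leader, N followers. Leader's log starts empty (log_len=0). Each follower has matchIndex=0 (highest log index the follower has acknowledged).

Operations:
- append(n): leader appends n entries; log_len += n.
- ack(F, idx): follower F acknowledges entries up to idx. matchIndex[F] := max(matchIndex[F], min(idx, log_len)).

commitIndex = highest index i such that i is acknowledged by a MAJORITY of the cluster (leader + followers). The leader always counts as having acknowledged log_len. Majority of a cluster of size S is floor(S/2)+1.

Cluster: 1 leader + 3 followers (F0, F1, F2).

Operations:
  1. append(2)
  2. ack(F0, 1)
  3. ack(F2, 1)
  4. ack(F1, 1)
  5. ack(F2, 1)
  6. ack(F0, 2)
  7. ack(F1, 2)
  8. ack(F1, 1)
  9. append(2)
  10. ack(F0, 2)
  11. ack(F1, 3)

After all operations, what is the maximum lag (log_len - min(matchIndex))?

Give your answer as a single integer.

Op 1: append 2 -> log_len=2
Op 2: F0 acks idx 1 -> match: F0=1 F1=0 F2=0; commitIndex=0
Op 3: F2 acks idx 1 -> match: F0=1 F1=0 F2=1; commitIndex=1
Op 4: F1 acks idx 1 -> match: F0=1 F1=1 F2=1; commitIndex=1
Op 5: F2 acks idx 1 -> match: F0=1 F1=1 F2=1; commitIndex=1
Op 6: F0 acks idx 2 -> match: F0=2 F1=1 F2=1; commitIndex=1
Op 7: F1 acks idx 2 -> match: F0=2 F1=2 F2=1; commitIndex=2
Op 8: F1 acks idx 1 -> match: F0=2 F1=2 F2=1; commitIndex=2
Op 9: append 2 -> log_len=4
Op 10: F0 acks idx 2 -> match: F0=2 F1=2 F2=1; commitIndex=2
Op 11: F1 acks idx 3 -> match: F0=2 F1=3 F2=1; commitIndex=2

Answer: 3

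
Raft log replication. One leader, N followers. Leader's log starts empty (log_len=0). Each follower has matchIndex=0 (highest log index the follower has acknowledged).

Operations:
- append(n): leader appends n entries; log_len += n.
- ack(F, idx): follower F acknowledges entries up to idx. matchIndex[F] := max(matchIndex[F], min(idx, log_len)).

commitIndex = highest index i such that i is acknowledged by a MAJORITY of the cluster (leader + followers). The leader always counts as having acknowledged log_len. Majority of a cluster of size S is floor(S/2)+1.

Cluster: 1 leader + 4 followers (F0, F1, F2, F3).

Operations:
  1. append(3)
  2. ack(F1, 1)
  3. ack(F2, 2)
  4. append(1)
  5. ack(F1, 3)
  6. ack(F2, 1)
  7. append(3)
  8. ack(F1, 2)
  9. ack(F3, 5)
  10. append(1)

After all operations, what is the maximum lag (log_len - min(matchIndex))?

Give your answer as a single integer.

Answer: 8

Derivation:
Op 1: append 3 -> log_len=3
Op 2: F1 acks idx 1 -> match: F0=0 F1=1 F2=0 F3=0; commitIndex=0
Op 3: F2 acks idx 2 -> match: F0=0 F1=1 F2=2 F3=0; commitIndex=1
Op 4: append 1 -> log_len=4
Op 5: F1 acks idx 3 -> match: F0=0 F1=3 F2=2 F3=0; commitIndex=2
Op 6: F2 acks idx 1 -> match: F0=0 F1=3 F2=2 F3=0; commitIndex=2
Op 7: append 3 -> log_len=7
Op 8: F1 acks idx 2 -> match: F0=0 F1=3 F2=2 F3=0; commitIndex=2
Op 9: F3 acks idx 5 -> match: F0=0 F1=3 F2=2 F3=5; commitIndex=3
Op 10: append 1 -> log_len=8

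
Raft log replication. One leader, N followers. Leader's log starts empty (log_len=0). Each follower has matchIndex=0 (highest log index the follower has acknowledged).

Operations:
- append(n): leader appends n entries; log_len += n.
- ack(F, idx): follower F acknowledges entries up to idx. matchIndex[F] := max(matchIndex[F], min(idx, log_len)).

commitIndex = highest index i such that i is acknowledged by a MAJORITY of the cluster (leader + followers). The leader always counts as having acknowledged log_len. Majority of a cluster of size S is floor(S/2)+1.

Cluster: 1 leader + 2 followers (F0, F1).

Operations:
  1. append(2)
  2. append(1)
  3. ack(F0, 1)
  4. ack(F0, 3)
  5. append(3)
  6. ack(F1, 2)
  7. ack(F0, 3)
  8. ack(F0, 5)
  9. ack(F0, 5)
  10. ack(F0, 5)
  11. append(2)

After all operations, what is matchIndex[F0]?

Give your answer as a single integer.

Answer: 5

Derivation:
Op 1: append 2 -> log_len=2
Op 2: append 1 -> log_len=3
Op 3: F0 acks idx 1 -> match: F0=1 F1=0; commitIndex=1
Op 4: F0 acks idx 3 -> match: F0=3 F1=0; commitIndex=3
Op 5: append 3 -> log_len=6
Op 6: F1 acks idx 2 -> match: F0=3 F1=2; commitIndex=3
Op 7: F0 acks idx 3 -> match: F0=3 F1=2; commitIndex=3
Op 8: F0 acks idx 5 -> match: F0=5 F1=2; commitIndex=5
Op 9: F0 acks idx 5 -> match: F0=5 F1=2; commitIndex=5
Op 10: F0 acks idx 5 -> match: F0=5 F1=2; commitIndex=5
Op 11: append 2 -> log_len=8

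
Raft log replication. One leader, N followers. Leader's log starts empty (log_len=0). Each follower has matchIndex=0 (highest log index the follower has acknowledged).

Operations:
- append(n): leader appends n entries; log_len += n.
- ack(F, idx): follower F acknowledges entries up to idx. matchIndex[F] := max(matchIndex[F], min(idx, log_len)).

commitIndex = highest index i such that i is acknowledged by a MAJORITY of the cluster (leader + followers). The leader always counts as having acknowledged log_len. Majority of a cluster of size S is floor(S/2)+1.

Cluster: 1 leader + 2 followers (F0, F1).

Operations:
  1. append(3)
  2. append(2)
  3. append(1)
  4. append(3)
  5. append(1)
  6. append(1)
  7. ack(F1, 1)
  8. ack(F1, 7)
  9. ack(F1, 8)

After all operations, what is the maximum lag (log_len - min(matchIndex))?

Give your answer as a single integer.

Op 1: append 3 -> log_len=3
Op 2: append 2 -> log_len=5
Op 3: append 1 -> log_len=6
Op 4: append 3 -> log_len=9
Op 5: append 1 -> log_len=10
Op 6: append 1 -> log_len=11
Op 7: F1 acks idx 1 -> match: F0=0 F1=1; commitIndex=1
Op 8: F1 acks idx 7 -> match: F0=0 F1=7; commitIndex=7
Op 9: F1 acks idx 8 -> match: F0=0 F1=8; commitIndex=8

Answer: 11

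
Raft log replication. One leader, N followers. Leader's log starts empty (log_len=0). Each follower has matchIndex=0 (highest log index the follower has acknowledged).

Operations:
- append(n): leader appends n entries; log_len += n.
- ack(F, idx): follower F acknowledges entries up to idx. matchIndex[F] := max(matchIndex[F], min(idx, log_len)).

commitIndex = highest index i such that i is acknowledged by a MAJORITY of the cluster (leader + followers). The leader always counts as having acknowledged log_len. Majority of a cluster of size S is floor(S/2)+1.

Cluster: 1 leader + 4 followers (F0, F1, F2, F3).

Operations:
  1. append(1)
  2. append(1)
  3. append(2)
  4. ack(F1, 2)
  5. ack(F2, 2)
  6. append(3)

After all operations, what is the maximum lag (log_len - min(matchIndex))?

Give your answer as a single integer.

Op 1: append 1 -> log_len=1
Op 2: append 1 -> log_len=2
Op 3: append 2 -> log_len=4
Op 4: F1 acks idx 2 -> match: F0=0 F1=2 F2=0 F3=0; commitIndex=0
Op 5: F2 acks idx 2 -> match: F0=0 F1=2 F2=2 F3=0; commitIndex=2
Op 6: append 3 -> log_len=7

Answer: 7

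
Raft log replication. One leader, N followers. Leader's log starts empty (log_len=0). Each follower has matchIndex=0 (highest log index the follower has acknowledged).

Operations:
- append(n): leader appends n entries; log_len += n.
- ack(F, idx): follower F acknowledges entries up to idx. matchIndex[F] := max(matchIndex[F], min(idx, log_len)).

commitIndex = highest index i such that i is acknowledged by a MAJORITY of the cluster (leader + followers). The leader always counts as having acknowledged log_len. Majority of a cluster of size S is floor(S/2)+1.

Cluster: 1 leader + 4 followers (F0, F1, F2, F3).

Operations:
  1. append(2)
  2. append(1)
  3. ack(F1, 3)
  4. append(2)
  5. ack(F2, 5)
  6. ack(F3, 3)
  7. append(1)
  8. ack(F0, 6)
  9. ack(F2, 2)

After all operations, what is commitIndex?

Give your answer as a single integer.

Answer: 5

Derivation:
Op 1: append 2 -> log_len=2
Op 2: append 1 -> log_len=3
Op 3: F1 acks idx 3 -> match: F0=0 F1=3 F2=0 F3=0; commitIndex=0
Op 4: append 2 -> log_len=5
Op 5: F2 acks idx 5 -> match: F0=0 F1=3 F2=5 F3=0; commitIndex=3
Op 6: F3 acks idx 3 -> match: F0=0 F1=3 F2=5 F3=3; commitIndex=3
Op 7: append 1 -> log_len=6
Op 8: F0 acks idx 6 -> match: F0=6 F1=3 F2=5 F3=3; commitIndex=5
Op 9: F2 acks idx 2 -> match: F0=6 F1=3 F2=5 F3=3; commitIndex=5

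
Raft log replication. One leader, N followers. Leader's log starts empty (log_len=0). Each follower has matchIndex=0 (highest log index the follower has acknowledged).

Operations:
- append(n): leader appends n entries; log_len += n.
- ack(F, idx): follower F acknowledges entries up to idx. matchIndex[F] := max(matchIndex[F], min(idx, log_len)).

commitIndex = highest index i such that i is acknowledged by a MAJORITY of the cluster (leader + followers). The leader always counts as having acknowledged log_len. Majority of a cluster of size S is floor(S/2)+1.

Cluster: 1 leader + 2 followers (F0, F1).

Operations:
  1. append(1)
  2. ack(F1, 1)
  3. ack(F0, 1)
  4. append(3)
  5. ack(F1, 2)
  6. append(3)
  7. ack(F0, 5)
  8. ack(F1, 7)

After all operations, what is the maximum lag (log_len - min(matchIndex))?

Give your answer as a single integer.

Op 1: append 1 -> log_len=1
Op 2: F1 acks idx 1 -> match: F0=0 F1=1; commitIndex=1
Op 3: F0 acks idx 1 -> match: F0=1 F1=1; commitIndex=1
Op 4: append 3 -> log_len=4
Op 5: F1 acks idx 2 -> match: F0=1 F1=2; commitIndex=2
Op 6: append 3 -> log_len=7
Op 7: F0 acks idx 5 -> match: F0=5 F1=2; commitIndex=5
Op 8: F1 acks idx 7 -> match: F0=5 F1=7; commitIndex=7

Answer: 2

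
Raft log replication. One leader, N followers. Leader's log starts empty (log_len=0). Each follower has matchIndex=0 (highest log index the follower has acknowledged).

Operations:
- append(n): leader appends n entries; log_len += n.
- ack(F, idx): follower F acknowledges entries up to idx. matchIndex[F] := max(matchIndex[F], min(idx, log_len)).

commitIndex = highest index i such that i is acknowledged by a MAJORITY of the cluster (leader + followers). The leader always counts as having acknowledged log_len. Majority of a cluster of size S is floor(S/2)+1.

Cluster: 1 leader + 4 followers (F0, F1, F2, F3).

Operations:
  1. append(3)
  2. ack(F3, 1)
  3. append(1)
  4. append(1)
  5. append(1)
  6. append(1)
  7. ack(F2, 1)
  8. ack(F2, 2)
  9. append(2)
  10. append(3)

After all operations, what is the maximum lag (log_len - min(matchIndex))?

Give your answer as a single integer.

Answer: 12

Derivation:
Op 1: append 3 -> log_len=3
Op 2: F3 acks idx 1 -> match: F0=0 F1=0 F2=0 F3=1; commitIndex=0
Op 3: append 1 -> log_len=4
Op 4: append 1 -> log_len=5
Op 5: append 1 -> log_len=6
Op 6: append 1 -> log_len=7
Op 7: F2 acks idx 1 -> match: F0=0 F1=0 F2=1 F3=1; commitIndex=1
Op 8: F2 acks idx 2 -> match: F0=0 F1=0 F2=2 F3=1; commitIndex=1
Op 9: append 2 -> log_len=9
Op 10: append 3 -> log_len=12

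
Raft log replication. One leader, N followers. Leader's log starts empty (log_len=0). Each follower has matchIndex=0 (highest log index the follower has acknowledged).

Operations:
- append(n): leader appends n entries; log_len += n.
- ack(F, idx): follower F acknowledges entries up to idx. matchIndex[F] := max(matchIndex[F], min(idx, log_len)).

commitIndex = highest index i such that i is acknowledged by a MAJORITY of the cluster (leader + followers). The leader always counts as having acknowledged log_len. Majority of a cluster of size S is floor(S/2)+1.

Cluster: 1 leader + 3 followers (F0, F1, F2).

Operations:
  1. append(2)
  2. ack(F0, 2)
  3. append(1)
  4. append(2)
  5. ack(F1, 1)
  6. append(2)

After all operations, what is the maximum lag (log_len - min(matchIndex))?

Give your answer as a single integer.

Answer: 7

Derivation:
Op 1: append 2 -> log_len=2
Op 2: F0 acks idx 2 -> match: F0=2 F1=0 F2=0; commitIndex=0
Op 3: append 1 -> log_len=3
Op 4: append 2 -> log_len=5
Op 5: F1 acks idx 1 -> match: F0=2 F1=1 F2=0; commitIndex=1
Op 6: append 2 -> log_len=7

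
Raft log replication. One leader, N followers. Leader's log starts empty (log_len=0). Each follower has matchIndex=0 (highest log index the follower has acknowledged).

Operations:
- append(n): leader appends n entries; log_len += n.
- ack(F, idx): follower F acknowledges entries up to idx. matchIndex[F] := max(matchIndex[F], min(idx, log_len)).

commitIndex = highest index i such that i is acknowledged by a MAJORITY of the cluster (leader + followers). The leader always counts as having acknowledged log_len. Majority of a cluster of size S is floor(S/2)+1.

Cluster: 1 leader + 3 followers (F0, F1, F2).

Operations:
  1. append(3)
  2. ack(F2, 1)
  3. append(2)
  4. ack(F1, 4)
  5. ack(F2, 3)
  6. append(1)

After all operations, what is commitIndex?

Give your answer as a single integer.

Answer: 3

Derivation:
Op 1: append 3 -> log_len=3
Op 2: F2 acks idx 1 -> match: F0=0 F1=0 F2=1; commitIndex=0
Op 3: append 2 -> log_len=5
Op 4: F1 acks idx 4 -> match: F0=0 F1=4 F2=1; commitIndex=1
Op 5: F2 acks idx 3 -> match: F0=0 F1=4 F2=3; commitIndex=3
Op 6: append 1 -> log_len=6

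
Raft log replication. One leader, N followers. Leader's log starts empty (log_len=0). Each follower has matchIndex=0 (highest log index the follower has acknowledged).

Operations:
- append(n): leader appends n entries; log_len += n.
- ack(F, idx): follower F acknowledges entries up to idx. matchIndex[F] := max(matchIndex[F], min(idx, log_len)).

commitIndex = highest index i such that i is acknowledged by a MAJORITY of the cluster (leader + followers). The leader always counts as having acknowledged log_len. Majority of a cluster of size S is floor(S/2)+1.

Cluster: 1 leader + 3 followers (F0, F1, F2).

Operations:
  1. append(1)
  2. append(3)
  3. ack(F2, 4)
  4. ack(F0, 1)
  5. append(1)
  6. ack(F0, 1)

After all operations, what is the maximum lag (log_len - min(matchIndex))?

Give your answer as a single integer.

Answer: 5

Derivation:
Op 1: append 1 -> log_len=1
Op 2: append 3 -> log_len=4
Op 3: F2 acks idx 4 -> match: F0=0 F1=0 F2=4; commitIndex=0
Op 4: F0 acks idx 1 -> match: F0=1 F1=0 F2=4; commitIndex=1
Op 5: append 1 -> log_len=5
Op 6: F0 acks idx 1 -> match: F0=1 F1=0 F2=4; commitIndex=1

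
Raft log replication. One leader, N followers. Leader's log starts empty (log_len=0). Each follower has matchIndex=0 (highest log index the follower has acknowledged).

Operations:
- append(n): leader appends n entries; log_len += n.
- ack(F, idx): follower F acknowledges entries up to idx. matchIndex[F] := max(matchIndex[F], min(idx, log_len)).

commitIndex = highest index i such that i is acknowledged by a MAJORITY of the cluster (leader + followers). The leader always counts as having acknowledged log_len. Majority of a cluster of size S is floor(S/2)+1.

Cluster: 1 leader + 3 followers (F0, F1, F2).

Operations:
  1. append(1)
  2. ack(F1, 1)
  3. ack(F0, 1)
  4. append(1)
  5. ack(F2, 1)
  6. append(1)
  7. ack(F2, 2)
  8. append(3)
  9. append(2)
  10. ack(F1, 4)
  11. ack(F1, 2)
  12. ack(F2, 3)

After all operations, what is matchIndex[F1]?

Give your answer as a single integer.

Answer: 4

Derivation:
Op 1: append 1 -> log_len=1
Op 2: F1 acks idx 1 -> match: F0=0 F1=1 F2=0; commitIndex=0
Op 3: F0 acks idx 1 -> match: F0=1 F1=1 F2=0; commitIndex=1
Op 4: append 1 -> log_len=2
Op 5: F2 acks idx 1 -> match: F0=1 F1=1 F2=1; commitIndex=1
Op 6: append 1 -> log_len=3
Op 7: F2 acks idx 2 -> match: F0=1 F1=1 F2=2; commitIndex=1
Op 8: append 3 -> log_len=6
Op 9: append 2 -> log_len=8
Op 10: F1 acks idx 4 -> match: F0=1 F1=4 F2=2; commitIndex=2
Op 11: F1 acks idx 2 -> match: F0=1 F1=4 F2=2; commitIndex=2
Op 12: F2 acks idx 3 -> match: F0=1 F1=4 F2=3; commitIndex=3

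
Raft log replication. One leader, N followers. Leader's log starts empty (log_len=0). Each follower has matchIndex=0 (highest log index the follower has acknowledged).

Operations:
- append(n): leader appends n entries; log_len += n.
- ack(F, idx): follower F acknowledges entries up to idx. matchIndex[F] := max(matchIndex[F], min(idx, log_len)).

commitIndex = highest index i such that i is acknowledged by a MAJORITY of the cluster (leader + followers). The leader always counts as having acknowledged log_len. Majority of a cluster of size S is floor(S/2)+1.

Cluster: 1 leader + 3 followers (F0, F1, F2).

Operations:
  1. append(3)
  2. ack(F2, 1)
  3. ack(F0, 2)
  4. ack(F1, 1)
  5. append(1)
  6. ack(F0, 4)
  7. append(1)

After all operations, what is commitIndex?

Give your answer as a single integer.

Op 1: append 3 -> log_len=3
Op 2: F2 acks idx 1 -> match: F0=0 F1=0 F2=1; commitIndex=0
Op 3: F0 acks idx 2 -> match: F0=2 F1=0 F2=1; commitIndex=1
Op 4: F1 acks idx 1 -> match: F0=2 F1=1 F2=1; commitIndex=1
Op 5: append 1 -> log_len=4
Op 6: F0 acks idx 4 -> match: F0=4 F1=1 F2=1; commitIndex=1
Op 7: append 1 -> log_len=5

Answer: 1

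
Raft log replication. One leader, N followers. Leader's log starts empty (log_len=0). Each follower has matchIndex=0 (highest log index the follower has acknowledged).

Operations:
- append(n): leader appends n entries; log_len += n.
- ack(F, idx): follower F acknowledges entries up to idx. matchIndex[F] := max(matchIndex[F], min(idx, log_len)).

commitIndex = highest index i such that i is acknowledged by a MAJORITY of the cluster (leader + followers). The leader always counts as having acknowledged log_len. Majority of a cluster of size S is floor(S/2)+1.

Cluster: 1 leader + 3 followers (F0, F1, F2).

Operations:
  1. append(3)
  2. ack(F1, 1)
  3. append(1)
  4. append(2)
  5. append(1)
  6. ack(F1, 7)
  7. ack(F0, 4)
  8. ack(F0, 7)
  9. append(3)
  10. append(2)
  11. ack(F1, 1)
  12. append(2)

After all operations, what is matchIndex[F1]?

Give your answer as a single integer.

Op 1: append 3 -> log_len=3
Op 2: F1 acks idx 1 -> match: F0=0 F1=1 F2=0; commitIndex=0
Op 3: append 1 -> log_len=4
Op 4: append 2 -> log_len=6
Op 5: append 1 -> log_len=7
Op 6: F1 acks idx 7 -> match: F0=0 F1=7 F2=0; commitIndex=0
Op 7: F0 acks idx 4 -> match: F0=4 F1=7 F2=0; commitIndex=4
Op 8: F0 acks idx 7 -> match: F0=7 F1=7 F2=0; commitIndex=7
Op 9: append 3 -> log_len=10
Op 10: append 2 -> log_len=12
Op 11: F1 acks idx 1 -> match: F0=7 F1=7 F2=0; commitIndex=7
Op 12: append 2 -> log_len=14

Answer: 7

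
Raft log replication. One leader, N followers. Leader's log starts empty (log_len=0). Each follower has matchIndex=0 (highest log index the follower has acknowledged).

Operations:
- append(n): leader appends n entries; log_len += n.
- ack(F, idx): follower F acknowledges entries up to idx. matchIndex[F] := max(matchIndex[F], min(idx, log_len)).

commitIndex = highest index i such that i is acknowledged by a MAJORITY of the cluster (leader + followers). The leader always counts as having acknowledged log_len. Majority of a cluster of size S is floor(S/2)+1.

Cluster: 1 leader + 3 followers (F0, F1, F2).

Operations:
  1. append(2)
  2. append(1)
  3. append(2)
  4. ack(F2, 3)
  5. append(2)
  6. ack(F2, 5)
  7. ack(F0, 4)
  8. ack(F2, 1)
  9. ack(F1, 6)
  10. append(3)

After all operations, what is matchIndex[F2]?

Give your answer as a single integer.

Answer: 5

Derivation:
Op 1: append 2 -> log_len=2
Op 2: append 1 -> log_len=3
Op 3: append 2 -> log_len=5
Op 4: F2 acks idx 3 -> match: F0=0 F1=0 F2=3; commitIndex=0
Op 5: append 2 -> log_len=7
Op 6: F2 acks idx 5 -> match: F0=0 F1=0 F2=5; commitIndex=0
Op 7: F0 acks idx 4 -> match: F0=4 F1=0 F2=5; commitIndex=4
Op 8: F2 acks idx 1 -> match: F0=4 F1=0 F2=5; commitIndex=4
Op 9: F1 acks idx 6 -> match: F0=4 F1=6 F2=5; commitIndex=5
Op 10: append 3 -> log_len=10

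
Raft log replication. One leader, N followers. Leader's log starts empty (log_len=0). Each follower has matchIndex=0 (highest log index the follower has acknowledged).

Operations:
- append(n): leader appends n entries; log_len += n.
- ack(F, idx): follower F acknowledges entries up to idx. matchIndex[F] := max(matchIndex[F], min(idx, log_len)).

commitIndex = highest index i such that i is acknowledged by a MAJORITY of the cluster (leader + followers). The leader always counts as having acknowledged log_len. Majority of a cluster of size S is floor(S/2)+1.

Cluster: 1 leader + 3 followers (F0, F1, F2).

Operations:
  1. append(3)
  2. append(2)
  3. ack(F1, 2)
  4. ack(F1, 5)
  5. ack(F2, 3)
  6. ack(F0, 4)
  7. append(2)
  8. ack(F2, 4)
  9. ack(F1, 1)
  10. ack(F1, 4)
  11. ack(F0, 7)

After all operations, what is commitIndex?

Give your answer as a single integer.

Op 1: append 3 -> log_len=3
Op 2: append 2 -> log_len=5
Op 3: F1 acks idx 2 -> match: F0=0 F1=2 F2=0; commitIndex=0
Op 4: F1 acks idx 5 -> match: F0=0 F1=5 F2=0; commitIndex=0
Op 5: F2 acks idx 3 -> match: F0=0 F1=5 F2=3; commitIndex=3
Op 6: F0 acks idx 4 -> match: F0=4 F1=5 F2=3; commitIndex=4
Op 7: append 2 -> log_len=7
Op 8: F2 acks idx 4 -> match: F0=4 F1=5 F2=4; commitIndex=4
Op 9: F1 acks idx 1 -> match: F0=4 F1=5 F2=4; commitIndex=4
Op 10: F1 acks idx 4 -> match: F0=4 F1=5 F2=4; commitIndex=4
Op 11: F0 acks idx 7 -> match: F0=7 F1=5 F2=4; commitIndex=5

Answer: 5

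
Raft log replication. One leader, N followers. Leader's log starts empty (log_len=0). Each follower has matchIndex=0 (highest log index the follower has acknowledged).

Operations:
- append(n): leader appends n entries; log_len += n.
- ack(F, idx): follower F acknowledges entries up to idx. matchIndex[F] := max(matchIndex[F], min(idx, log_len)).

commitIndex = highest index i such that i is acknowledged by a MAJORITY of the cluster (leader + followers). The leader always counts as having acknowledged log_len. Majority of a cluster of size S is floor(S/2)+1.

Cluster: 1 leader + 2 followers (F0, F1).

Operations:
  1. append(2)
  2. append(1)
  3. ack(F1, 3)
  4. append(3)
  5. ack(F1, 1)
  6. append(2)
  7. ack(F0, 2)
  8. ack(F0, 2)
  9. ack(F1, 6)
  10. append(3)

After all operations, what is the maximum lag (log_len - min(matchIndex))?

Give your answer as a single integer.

Op 1: append 2 -> log_len=2
Op 2: append 1 -> log_len=3
Op 3: F1 acks idx 3 -> match: F0=0 F1=3; commitIndex=3
Op 4: append 3 -> log_len=6
Op 5: F1 acks idx 1 -> match: F0=0 F1=3; commitIndex=3
Op 6: append 2 -> log_len=8
Op 7: F0 acks idx 2 -> match: F0=2 F1=3; commitIndex=3
Op 8: F0 acks idx 2 -> match: F0=2 F1=3; commitIndex=3
Op 9: F1 acks idx 6 -> match: F0=2 F1=6; commitIndex=6
Op 10: append 3 -> log_len=11

Answer: 9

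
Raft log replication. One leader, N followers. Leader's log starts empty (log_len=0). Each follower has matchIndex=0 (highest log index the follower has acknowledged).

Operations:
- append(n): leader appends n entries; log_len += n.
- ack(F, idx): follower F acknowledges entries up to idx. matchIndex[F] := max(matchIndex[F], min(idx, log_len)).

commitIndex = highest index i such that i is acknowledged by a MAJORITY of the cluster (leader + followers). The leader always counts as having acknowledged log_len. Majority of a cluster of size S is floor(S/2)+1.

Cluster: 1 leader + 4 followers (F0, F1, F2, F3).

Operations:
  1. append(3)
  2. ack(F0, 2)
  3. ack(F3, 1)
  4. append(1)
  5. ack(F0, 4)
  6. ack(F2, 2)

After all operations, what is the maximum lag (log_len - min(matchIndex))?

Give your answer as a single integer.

Answer: 4

Derivation:
Op 1: append 3 -> log_len=3
Op 2: F0 acks idx 2 -> match: F0=2 F1=0 F2=0 F3=0; commitIndex=0
Op 3: F3 acks idx 1 -> match: F0=2 F1=0 F2=0 F3=1; commitIndex=1
Op 4: append 1 -> log_len=4
Op 5: F0 acks idx 4 -> match: F0=4 F1=0 F2=0 F3=1; commitIndex=1
Op 6: F2 acks idx 2 -> match: F0=4 F1=0 F2=2 F3=1; commitIndex=2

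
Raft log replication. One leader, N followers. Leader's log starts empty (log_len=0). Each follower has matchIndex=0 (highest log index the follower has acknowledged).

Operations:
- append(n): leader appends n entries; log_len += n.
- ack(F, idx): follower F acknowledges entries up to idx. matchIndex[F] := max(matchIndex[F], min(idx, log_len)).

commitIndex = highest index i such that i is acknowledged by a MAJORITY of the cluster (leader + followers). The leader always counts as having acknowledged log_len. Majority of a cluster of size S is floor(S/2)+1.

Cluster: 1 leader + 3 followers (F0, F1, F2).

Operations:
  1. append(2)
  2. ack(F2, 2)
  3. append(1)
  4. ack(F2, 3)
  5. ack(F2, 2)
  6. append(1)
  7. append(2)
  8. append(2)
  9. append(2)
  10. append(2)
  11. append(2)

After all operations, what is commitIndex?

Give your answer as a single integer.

Answer: 0

Derivation:
Op 1: append 2 -> log_len=2
Op 2: F2 acks idx 2 -> match: F0=0 F1=0 F2=2; commitIndex=0
Op 3: append 1 -> log_len=3
Op 4: F2 acks idx 3 -> match: F0=0 F1=0 F2=3; commitIndex=0
Op 5: F2 acks idx 2 -> match: F0=0 F1=0 F2=3; commitIndex=0
Op 6: append 1 -> log_len=4
Op 7: append 2 -> log_len=6
Op 8: append 2 -> log_len=8
Op 9: append 2 -> log_len=10
Op 10: append 2 -> log_len=12
Op 11: append 2 -> log_len=14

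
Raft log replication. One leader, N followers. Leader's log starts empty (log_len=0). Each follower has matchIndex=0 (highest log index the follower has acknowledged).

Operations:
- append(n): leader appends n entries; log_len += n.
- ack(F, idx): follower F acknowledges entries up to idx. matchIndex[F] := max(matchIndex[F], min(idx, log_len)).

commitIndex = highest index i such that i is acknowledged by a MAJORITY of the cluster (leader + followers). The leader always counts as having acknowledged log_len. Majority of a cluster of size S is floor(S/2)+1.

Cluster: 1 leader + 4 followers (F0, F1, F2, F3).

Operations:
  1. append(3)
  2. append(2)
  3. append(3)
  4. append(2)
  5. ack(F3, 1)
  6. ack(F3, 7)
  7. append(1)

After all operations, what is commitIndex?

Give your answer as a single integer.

Op 1: append 3 -> log_len=3
Op 2: append 2 -> log_len=5
Op 3: append 3 -> log_len=8
Op 4: append 2 -> log_len=10
Op 5: F3 acks idx 1 -> match: F0=0 F1=0 F2=0 F3=1; commitIndex=0
Op 6: F3 acks idx 7 -> match: F0=0 F1=0 F2=0 F3=7; commitIndex=0
Op 7: append 1 -> log_len=11

Answer: 0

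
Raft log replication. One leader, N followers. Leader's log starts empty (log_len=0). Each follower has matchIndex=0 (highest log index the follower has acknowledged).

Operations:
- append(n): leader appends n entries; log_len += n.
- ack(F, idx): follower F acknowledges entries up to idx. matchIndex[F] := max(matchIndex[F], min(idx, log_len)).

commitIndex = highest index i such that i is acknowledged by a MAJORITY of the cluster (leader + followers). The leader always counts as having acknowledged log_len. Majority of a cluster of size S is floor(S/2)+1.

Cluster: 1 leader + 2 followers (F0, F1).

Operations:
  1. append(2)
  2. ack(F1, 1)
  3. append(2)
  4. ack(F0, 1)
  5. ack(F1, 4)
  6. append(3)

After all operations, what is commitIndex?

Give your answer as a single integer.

Answer: 4

Derivation:
Op 1: append 2 -> log_len=2
Op 2: F1 acks idx 1 -> match: F0=0 F1=1; commitIndex=1
Op 3: append 2 -> log_len=4
Op 4: F0 acks idx 1 -> match: F0=1 F1=1; commitIndex=1
Op 5: F1 acks idx 4 -> match: F0=1 F1=4; commitIndex=4
Op 6: append 3 -> log_len=7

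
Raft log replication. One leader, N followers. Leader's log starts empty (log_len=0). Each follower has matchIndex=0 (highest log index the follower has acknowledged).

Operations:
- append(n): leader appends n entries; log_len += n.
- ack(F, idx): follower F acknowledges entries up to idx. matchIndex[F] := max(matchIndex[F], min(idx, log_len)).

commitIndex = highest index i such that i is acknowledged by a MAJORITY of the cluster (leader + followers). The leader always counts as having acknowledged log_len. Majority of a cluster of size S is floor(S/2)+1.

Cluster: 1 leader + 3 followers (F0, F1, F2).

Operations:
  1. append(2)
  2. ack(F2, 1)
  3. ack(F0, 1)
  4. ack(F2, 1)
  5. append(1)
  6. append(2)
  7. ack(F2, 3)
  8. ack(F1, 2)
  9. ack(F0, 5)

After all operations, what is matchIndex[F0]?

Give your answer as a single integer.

Answer: 5

Derivation:
Op 1: append 2 -> log_len=2
Op 2: F2 acks idx 1 -> match: F0=0 F1=0 F2=1; commitIndex=0
Op 3: F0 acks idx 1 -> match: F0=1 F1=0 F2=1; commitIndex=1
Op 4: F2 acks idx 1 -> match: F0=1 F1=0 F2=1; commitIndex=1
Op 5: append 1 -> log_len=3
Op 6: append 2 -> log_len=5
Op 7: F2 acks idx 3 -> match: F0=1 F1=0 F2=3; commitIndex=1
Op 8: F1 acks idx 2 -> match: F0=1 F1=2 F2=3; commitIndex=2
Op 9: F0 acks idx 5 -> match: F0=5 F1=2 F2=3; commitIndex=3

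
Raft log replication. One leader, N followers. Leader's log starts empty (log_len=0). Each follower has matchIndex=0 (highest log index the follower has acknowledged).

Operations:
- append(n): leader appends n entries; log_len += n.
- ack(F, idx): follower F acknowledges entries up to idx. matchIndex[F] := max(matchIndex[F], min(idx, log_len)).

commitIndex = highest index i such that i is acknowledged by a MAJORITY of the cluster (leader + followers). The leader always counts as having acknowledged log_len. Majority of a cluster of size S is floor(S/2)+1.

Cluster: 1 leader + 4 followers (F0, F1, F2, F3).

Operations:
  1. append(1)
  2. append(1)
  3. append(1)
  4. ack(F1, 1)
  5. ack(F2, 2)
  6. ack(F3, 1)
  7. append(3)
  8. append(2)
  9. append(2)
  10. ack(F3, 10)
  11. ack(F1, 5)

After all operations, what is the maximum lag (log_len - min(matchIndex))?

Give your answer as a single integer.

Answer: 10

Derivation:
Op 1: append 1 -> log_len=1
Op 2: append 1 -> log_len=2
Op 3: append 1 -> log_len=3
Op 4: F1 acks idx 1 -> match: F0=0 F1=1 F2=0 F3=0; commitIndex=0
Op 5: F2 acks idx 2 -> match: F0=0 F1=1 F2=2 F3=0; commitIndex=1
Op 6: F3 acks idx 1 -> match: F0=0 F1=1 F2=2 F3=1; commitIndex=1
Op 7: append 3 -> log_len=6
Op 8: append 2 -> log_len=8
Op 9: append 2 -> log_len=10
Op 10: F3 acks idx 10 -> match: F0=0 F1=1 F2=2 F3=10; commitIndex=2
Op 11: F1 acks idx 5 -> match: F0=0 F1=5 F2=2 F3=10; commitIndex=5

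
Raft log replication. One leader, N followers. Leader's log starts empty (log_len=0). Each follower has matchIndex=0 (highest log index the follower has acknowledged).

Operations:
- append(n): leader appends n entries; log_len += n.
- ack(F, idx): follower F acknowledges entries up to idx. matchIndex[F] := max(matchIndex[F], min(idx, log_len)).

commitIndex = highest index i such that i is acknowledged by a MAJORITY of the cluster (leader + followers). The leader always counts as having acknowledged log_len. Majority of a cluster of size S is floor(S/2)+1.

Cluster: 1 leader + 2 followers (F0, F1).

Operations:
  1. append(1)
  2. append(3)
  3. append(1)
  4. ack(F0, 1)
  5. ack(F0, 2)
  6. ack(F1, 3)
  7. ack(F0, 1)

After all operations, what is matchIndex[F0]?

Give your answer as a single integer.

Answer: 2

Derivation:
Op 1: append 1 -> log_len=1
Op 2: append 3 -> log_len=4
Op 3: append 1 -> log_len=5
Op 4: F0 acks idx 1 -> match: F0=1 F1=0; commitIndex=1
Op 5: F0 acks idx 2 -> match: F0=2 F1=0; commitIndex=2
Op 6: F1 acks idx 3 -> match: F0=2 F1=3; commitIndex=3
Op 7: F0 acks idx 1 -> match: F0=2 F1=3; commitIndex=3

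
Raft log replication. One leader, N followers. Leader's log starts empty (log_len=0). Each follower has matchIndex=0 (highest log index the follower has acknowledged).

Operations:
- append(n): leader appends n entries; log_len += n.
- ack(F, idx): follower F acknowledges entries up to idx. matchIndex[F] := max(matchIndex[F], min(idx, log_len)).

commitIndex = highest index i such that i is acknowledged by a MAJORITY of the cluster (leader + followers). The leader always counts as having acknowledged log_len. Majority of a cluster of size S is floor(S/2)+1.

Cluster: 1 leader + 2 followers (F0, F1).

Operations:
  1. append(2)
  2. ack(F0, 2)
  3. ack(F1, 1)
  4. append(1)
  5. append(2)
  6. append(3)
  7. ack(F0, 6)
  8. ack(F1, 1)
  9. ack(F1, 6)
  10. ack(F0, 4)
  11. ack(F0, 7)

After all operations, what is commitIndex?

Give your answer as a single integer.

Answer: 7

Derivation:
Op 1: append 2 -> log_len=2
Op 2: F0 acks idx 2 -> match: F0=2 F1=0; commitIndex=2
Op 3: F1 acks idx 1 -> match: F0=2 F1=1; commitIndex=2
Op 4: append 1 -> log_len=3
Op 5: append 2 -> log_len=5
Op 6: append 3 -> log_len=8
Op 7: F0 acks idx 6 -> match: F0=6 F1=1; commitIndex=6
Op 8: F1 acks idx 1 -> match: F0=6 F1=1; commitIndex=6
Op 9: F1 acks idx 6 -> match: F0=6 F1=6; commitIndex=6
Op 10: F0 acks idx 4 -> match: F0=6 F1=6; commitIndex=6
Op 11: F0 acks idx 7 -> match: F0=7 F1=6; commitIndex=7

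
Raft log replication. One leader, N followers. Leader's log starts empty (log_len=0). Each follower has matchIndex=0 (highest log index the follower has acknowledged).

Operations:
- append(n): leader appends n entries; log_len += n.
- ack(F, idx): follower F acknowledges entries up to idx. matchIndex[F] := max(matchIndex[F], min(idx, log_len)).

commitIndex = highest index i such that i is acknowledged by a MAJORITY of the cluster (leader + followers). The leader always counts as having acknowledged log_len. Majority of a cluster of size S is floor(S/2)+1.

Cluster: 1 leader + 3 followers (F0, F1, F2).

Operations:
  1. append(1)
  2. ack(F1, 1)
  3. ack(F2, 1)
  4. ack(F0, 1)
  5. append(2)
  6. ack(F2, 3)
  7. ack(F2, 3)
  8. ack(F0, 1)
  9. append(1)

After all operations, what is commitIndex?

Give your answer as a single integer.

Answer: 1

Derivation:
Op 1: append 1 -> log_len=1
Op 2: F1 acks idx 1 -> match: F0=0 F1=1 F2=0; commitIndex=0
Op 3: F2 acks idx 1 -> match: F0=0 F1=1 F2=1; commitIndex=1
Op 4: F0 acks idx 1 -> match: F0=1 F1=1 F2=1; commitIndex=1
Op 5: append 2 -> log_len=3
Op 6: F2 acks idx 3 -> match: F0=1 F1=1 F2=3; commitIndex=1
Op 7: F2 acks idx 3 -> match: F0=1 F1=1 F2=3; commitIndex=1
Op 8: F0 acks idx 1 -> match: F0=1 F1=1 F2=3; commitIndex=1
Op 9: append 1 -> log_len=4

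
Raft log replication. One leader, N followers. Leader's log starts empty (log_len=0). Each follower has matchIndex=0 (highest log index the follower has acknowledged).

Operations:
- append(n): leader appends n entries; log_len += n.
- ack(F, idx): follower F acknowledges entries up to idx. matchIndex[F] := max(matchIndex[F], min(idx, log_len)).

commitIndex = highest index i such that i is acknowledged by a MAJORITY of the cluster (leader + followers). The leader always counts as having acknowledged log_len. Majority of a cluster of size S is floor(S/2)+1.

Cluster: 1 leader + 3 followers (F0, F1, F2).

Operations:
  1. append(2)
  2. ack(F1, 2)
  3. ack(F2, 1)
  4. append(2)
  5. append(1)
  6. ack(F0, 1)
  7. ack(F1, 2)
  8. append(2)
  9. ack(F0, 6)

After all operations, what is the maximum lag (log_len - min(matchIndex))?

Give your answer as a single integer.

Op 1: append 2 -> log_len=2
Op 2: F1 acks idx 2 -> match: F0=0 F1=2 F2=0; commitIndex=0
Op 3: F2 acks idx 1 -> match: F0=0 F1=2 F2=1; commitIndex=1
Op 4: append 2 -> log_len=4
Op 5: append 1 -> log_len=5
Op 6: F0 acks idx 1 -> match: F0=1 F1=2 F2=1; commitIndex=1
Op 7: F1 acks idx 2 -> match: F0=1 F1=2 F2=1; commitIndex=1
Op 8: append 2 -> log_len=7
Op 9: F0 acks idx 6 -> match: F0=6 F1=2 F2=1; commitIndex=2

Answer: 6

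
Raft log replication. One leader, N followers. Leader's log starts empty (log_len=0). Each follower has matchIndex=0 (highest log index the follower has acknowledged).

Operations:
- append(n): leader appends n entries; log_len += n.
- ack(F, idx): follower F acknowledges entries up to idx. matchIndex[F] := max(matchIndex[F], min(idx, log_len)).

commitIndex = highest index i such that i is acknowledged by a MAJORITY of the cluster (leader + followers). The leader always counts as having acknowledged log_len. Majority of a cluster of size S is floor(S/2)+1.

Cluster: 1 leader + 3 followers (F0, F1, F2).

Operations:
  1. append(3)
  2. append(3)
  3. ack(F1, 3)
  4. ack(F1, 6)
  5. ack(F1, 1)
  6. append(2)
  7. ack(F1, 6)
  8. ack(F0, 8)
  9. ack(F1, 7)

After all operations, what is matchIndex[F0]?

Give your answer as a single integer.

Op 1: append 3 -> log_len=3
Op 2: append 3 -> log_len=6
Op 3: F1 acks idx 3 -> match: F0=0 F1=3 F2=0; commitIndex=0
Op 4: F1 acks idx 6 -> match: F0=0 F1=6 F2=0; commitIndex=0
Op 5: F1 acks idx 1 -> match: F0=0 F1=6 F2=0; commitIndex=0
Op 6: append 2 -> log_len=8
Op 7: F1 acks idx 6 -> match: F0=0 F1=6 F2=0; commitIndex=0
Op 8: F0 acks idx 8 -> match: F0=8 F1=6 F2=0; commitIndex=6
Op 9: F1 acks idx 7 -> match: F0=8 F1=7 F2=0; commitIndex=7

Answer: 8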